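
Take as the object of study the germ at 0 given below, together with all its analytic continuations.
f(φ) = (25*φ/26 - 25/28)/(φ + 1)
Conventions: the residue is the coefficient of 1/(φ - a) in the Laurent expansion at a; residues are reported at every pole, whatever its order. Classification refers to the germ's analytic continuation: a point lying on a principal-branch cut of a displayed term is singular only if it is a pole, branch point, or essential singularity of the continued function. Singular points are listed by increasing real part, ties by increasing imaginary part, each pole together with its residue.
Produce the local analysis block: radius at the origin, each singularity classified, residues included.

Radius of convergence at 0: 1.
At -1: a pole of order 1; residue -675/364.

Denominator factor (φ + 1): pole of order 1 at -1, modulus 1.
The radius of convergence is the smallest modulus among the singular points: 1.
At the order-1 pole -1 set g(φ) = (φ - (-1))*f(φ) = 25*φ/26 - 25/28.
Simple pole: residue = g(a) at a = -1, which is -675/364.


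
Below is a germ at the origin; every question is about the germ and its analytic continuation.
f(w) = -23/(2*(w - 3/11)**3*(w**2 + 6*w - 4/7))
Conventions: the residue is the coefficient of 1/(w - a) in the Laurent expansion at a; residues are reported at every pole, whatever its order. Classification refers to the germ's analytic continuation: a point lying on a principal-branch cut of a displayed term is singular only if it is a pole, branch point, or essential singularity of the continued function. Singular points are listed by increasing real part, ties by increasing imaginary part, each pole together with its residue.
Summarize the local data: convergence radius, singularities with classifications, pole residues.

Denominator factor (w**2 + 6*w - 4/7): discriminant 268/7, real irrational roots -3 + (1/7)*sqrt(469) and -3 - (1/7)*sqrt(469); poles of order 1, moduli -3 + (1/7)*sqrt(469) and 3 + (1/7)*sqrt(469).
Denominator factor (w - 3/11)^3: pole of order 3 at 3/11, modulus 3/11.
The radius of convergence is the smallest modulus among the singular points: -3 + (1/7)*sqrt(469).
The factor w**2 + 6*w - 4/7 splits as (w - a)(w - a') with a = -3 - (1/7)*sqrt(469), a' = -3 + (1/7)*sqrt(469). At the order-1 pole a set g(w) = (w - a)*f(w) = [-23/(2*(w - 3/11)**3)] / (w - a').
Simple pole: residue = g(a) at a = -3 - (1/7)*sqrt(469), which is 582843876461/3594528500 - (450816619869/60208352375)*sqrt(469).
The factor w**2 + 6*w - 4/7 splits as (w - a)(w - a') with a = -3 + (1/7)*sqrt(469), a' = -3 - (1/7)*sqrt(469). At the order-1 pole a set g(w) = (w - a)*f(w) = [-23/(2*(w - 3/11)**3)] / (w - a').
Simple pole: residue = g(a) at a = -3 + (1/7)*sqrt(469), which is 582843876461/3594528500 + (450816619869/60208352375)*sqrt(469).
At the order-3 pole 3/11 set g(w) = (w - (3/11))^3*f(w) = -23/(2*(w**2 + 6*w - 4/7)).
Order-3 pole: residue = g''(a)/2; g''(3/11) = -582843876461/898632125, so the residue is -582843876461/1797264250.
List the singular points by increasing real part (a conjugate pair: the negative imaginary part first).

Radius of convergence at 0: -3 + (1/7)*sqrt(469).
At -3 - (1/7)*sqrt(469): a pole of order 1; residue 582843876461/3594528500 - (450816619869/60208352375)*sqrt(469).
At -3 + (1/7)*sqrt(469): a pole of order 1; residue 582843876461/3594528500 + (450816619869/60208352375)*sqrt(469).
At 3/11: a pole of order 3; residue -582843876461/1797264250.


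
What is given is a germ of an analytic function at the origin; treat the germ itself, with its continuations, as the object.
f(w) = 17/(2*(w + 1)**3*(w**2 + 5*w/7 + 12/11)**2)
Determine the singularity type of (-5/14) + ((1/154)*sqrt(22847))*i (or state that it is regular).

The point is a pole of order 2.

The denominator factor w**2 + 5*w/7 + 12/11 vanishes at (-5/14) + ((1/154)*sqrt(22847))*i and appears to the power 2; the numerator there equals 17/2, nonzero, and no other factor vanishes.
Hence a pole whose order is the multiplicity, 2.


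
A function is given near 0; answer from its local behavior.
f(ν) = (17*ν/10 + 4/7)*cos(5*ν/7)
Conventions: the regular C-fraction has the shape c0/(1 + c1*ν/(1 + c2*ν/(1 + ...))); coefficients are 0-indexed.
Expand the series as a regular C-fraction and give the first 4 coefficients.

Taylor coefficients (expand at 0): a_0 = 4/7, a_1 = 17/10, a_2 = -50/343, a_3 = -85/196.
c0 = a_0 = 4/7. Peel one level at a time: if S = 1 + c*ν/S' with S'(0) = 1, then c is the ν-coefficient of S and S' = c*ν/(S - 1).
S_1 = c0/f = 1 + (-119/40)*ν + (713889/78400)*ν^2 + ...; c1 = -119/40.
S_2 = c1*ν/(S_1 - 1) = 1 + (713889/233240)*ν + (17847225/68001122)*ν^2 + ...; c2 = 713889/233240.
S_3 = c2*ν/(S_2 - 1) = 1 + (-500/5831)*ν + ...; c3 = -500/5831.

The regular C-fraction coefficients are [4/7, -119/40, 713889/233240, -500/5831].


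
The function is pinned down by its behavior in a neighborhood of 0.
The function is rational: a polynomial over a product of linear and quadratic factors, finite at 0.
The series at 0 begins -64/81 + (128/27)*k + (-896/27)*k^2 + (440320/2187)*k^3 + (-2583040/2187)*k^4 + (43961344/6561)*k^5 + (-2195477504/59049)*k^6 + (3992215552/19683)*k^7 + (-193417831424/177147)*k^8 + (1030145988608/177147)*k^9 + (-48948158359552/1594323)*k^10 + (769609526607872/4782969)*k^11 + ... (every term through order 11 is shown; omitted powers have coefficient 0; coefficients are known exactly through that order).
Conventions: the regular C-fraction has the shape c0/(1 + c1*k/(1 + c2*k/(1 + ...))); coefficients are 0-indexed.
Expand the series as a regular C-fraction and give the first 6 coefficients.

Taylor coefficients (read off): a_0 = -64/81, a_1 = 128/27, a_2 = -896/27, a_3 = 440320/2187, a_4 = -2583040/2187, a_5 = 43961344/6561.
c0 = a_0 = -64/81. Peel one level at a time: if S = 1 + c*k/S' with S'(0) = 1, then c is the k-coefficient of S and S' = c*k/(S - 1).
S_1 = c0/f = 1 + (6)*k + (-6)*k^2 + ...; c1 = 6.
S_2 = c1*k/(S_1 - 1) = 1 + (1)*k + (529/81)*k^2 + ...; c2 = 1.
S_3 = c2*k/(S_2 - 1) = 1 + (-529/81)*k + (295798/6561)*k^2 + ...; c3 = -529/81.
S_4 = c3*k/(S_3 - 1) = 1 + (295798/42849)*k + (-122496616/22667121)*k^2 + ...; c4 = 295798/42849.
S_5 = c4*k/(S_4 - 1) = 1 + (61248308/78238571)*k + ...; c5 = 61248308/78238571.

The regular C-fraction coefficients are [-64/81, 6, 1, -529/81, 295798/42849, 61248308/78238571].


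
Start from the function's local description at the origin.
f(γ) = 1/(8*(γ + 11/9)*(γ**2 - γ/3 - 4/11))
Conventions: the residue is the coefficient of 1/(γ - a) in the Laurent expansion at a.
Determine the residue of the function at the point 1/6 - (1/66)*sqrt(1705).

The factor γ**2 - γ/3 - 4/11 splits as (γ - a)(γ - a') with a = 1/6 - (1/66)*sqrt(1705), a' = 1/6 + (1/66)*sqrt(1705). At the order-1 pole a set g(γ) = (γ - a)*f(γ) = [1/(8*(γ + 11/9))] / (γ - a').
Simple pole: residue = g(a) at a = 1/6 - (1/66)*sqrt(1705), which is -891/21920 - (297/135904)*sqrt(1705).

The residue is -891/21920 - (297/135904)*sqrt(1705).


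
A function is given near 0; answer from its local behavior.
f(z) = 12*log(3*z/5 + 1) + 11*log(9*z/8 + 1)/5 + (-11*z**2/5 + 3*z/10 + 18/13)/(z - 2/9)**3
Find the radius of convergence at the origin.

Denominator factor (z - 2/9)^3: pole of order 3 at 2/9, modulus 2/9.
Branch term (12)*log(1 - z/(-5/3)): its argument vanishes at z = -5/3, a logarithmic branch point, modulus 5/3.
Branch term (11/5)*log(1 - z/(-8/9)): its argument vanishes at z = -8/9, a logarithmic branch point, modulus 8/9.
The radius of convergence is the smallest modulus among the singular points: 2/9.

The radius of convergence is 2/9.


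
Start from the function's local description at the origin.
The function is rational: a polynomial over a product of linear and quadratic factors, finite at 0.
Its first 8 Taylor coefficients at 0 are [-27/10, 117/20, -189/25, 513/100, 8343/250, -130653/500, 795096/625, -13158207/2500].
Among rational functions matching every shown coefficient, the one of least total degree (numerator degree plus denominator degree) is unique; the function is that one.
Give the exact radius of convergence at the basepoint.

No rational of total degree below 5 reproduces all 8 coefficients; solving the [1/4] Pade equations on them gives f(σ) = (-23*σ/24 - 1/4)/((σ + 1/3)**2*(σ**2 + 5/6)), whose expansion matches every shown term.
Denominator factor (σ + 1/3)^2: pole of order 2 at -1/3, modulus 1/3.
Denominator factor (σ**2 + 5/6): discriminant -10/3, complex-conjugate roots ((1/6)*sqrt(30))*i and -((1/6)*sqrt(30))*i; poles of order 1, moduli (1/6)*sqrt(30) and (1/6)*sqrt(30).
The radius of convergence is the smallest modulus among the singular points: 1/3.

The radius of convergence is 1/3.


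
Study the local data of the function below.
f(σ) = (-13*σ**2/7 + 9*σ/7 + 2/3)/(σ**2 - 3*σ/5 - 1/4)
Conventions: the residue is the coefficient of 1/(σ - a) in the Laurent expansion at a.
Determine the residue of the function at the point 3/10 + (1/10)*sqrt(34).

The residue is 3/35 + (533/14280)*sqrt(34).

The factor σ**2 - 3*σ/5 - 1/4 splits as (σ - a)(σ - a') with a = 3/10 + (1/10)*sqrt(34), a' = 3/10 - (1/10)*sqrt(34). At the order-1 pole a set g(σ) = (σ - a)*f(σ) = [-13*σ**2/7 + 9*σ/7 + 2/3] / (σ - a').
Simple pole: residue = g(a) at a = 3/10 + (1/10)*sqrt(34), which is 3/35 + (533/14280)*sqrt(34).


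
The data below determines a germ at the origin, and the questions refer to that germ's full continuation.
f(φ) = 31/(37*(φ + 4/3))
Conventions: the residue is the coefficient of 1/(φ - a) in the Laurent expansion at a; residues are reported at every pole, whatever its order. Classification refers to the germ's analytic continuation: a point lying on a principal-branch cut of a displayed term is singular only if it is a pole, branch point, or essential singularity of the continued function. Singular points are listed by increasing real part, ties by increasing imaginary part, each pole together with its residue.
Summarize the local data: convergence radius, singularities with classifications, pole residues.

Denominator factor (φ + 4/3): pole of order 1 at -4/3, modulus 4/3.
The radius of convergence is the smallest modulus among the singular points: 4/3.
At the order-1 pole -4/3 set g(φ) = (φ - (-4/3))*f(φ) = 31/37.
Simple pole: residue = g(a) at a = -4/3, which is 31/37.

Radius of convergence at 0: 4/3.
At -4/3: a pole of order 1; residue 31/37.


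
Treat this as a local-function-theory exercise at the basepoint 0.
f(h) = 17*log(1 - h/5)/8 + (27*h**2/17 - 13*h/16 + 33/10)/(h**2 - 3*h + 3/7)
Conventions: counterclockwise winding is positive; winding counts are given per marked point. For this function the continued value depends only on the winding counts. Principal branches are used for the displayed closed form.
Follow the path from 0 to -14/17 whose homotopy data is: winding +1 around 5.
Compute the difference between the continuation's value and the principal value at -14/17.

Continued minus principal equals (17/4)*pi*i.

The rational part is single-valued and drops out of the difference; each branch term changes only by its own monodromy.
(17/8)*log(1 - h/(5)): each positive loop around 5 adds 2*pi*i to the log, so winding +1 contributes (17/8)*(1)*2*pi*i = (17/4)*pi*i.
Summing the contributions at h = -14/17 gives (17/4)*pi*i.


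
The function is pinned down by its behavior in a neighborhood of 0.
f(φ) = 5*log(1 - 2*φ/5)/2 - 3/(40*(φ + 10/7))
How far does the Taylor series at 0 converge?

The radius of convergence is 10/7.

Denominator factor (φ + 10/7): pole of order 1 at -10/7, modulus 10/7.
Branch term (5/2)*log(1 - φ/(5/2)): its argument vanishes at φ = 5/2, a logarithmic branch point, modulus 5/2.
The radius of convergence is the smallest modulus among the singular points: 10/7.


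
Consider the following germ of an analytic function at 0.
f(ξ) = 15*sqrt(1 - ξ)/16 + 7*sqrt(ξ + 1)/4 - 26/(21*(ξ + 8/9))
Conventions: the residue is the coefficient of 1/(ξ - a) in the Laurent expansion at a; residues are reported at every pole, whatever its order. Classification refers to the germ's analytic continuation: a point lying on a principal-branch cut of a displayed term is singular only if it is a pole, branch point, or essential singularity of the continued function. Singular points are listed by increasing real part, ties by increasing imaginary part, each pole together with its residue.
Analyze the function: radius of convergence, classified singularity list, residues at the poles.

Radius of convergence at 0: 8/9.
At -1: an algebraic (square-root) branch point.
At -8/9: a pole of order 1; residue -26/21.
At 1: an algebraic (square-root) branch point.

Denominator factor (ξ + 8/9): pole of order 1 at -8/9, modulus 8/9.
Branch term (15/16)*sqrt(1 - ξ/(1)): its argument vanishes at ξ = 1, a square-root branch point, modulus 1.
Branch term (7/4)*sqrt(1 - ξ/(-1)): its argument vanishes at ξ = -1, a square-root branch point, modulus 1.
The radius of convergence is the smallest modulus among the singular points: 8/9.
The branch terms are analytic at -8/9 and contribute nothing to the residue; only the rational part matters.
At the order-1 pole -8/9 set g(ξ) = (ξ - (-8/9))*(rational part) = -26/21.
Simple pole: residue = g(a) at a = -8/9, which is -26/21.
List the singular points by increasing real part (a conjugate pair: the negative imaginary part first).


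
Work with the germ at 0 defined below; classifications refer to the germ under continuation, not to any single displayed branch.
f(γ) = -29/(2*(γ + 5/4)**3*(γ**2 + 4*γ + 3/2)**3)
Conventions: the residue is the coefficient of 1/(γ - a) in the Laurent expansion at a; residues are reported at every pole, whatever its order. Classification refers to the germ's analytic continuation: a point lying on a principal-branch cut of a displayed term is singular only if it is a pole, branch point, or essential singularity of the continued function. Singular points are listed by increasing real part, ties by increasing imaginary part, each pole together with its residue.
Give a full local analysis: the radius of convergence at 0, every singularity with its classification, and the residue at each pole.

Radius of convergence at 0: 2 - (1/2)*sqrt(10).
At -2 - (1/2)*sqrt(10): a pole of order 3; residue -146817024/28629151 + (5683638312/3578643875)*sqrt(10).
At -5/4: a pole of order 3; residue 293634048/28629151.
At -2 + (1/2)*sqrt(10): a pole of order 3; residue -146817024/28629151 - (5683638312/3578643875)*sqrt(10).


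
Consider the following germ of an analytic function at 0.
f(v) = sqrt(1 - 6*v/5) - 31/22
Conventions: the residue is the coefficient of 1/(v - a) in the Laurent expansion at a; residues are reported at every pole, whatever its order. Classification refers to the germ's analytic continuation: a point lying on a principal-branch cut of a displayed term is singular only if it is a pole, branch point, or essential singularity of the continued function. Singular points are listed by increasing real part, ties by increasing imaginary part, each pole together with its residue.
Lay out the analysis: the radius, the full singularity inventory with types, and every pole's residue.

Radius of convergence at 0: 5/6.
At 5/6: an algebraic (square-root) branch point.

Branch term (1)*sqrt(1 - v/(5/6)): its argument vanishes at v = 5/6, a square-root branch point, modulus 5/6.
The radius of convergence is the smallest modulus among the singular points: 5/6.


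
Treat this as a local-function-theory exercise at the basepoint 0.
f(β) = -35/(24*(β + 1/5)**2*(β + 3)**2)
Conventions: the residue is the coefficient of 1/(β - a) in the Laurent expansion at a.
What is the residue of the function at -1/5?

At the order-2 pole -1/5 set g(β) = (β - (-1/5))^2*f(β) = -35/(24*(β + 3)**2).
Order-2 pole: residue = g'(a); g'(-1/5) = 625/4704, so the residue is 625/4704.

The residue is 625/4704.


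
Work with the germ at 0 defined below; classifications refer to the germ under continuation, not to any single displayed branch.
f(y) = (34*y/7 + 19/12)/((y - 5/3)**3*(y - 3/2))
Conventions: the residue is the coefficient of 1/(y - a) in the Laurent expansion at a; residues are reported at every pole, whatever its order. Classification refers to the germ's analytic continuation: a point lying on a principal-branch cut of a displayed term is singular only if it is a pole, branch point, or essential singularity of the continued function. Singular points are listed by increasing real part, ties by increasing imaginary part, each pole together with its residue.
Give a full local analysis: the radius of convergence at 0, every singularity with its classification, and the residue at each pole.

Denominator factor (y - 3/2): pole of order 1 at 3/2, modulus 3/2.
Denominator factor (y - 5/3)^3: pole of order 3 at 5/3, modulus 5/3.
The radius of convergence is the smallest modulus among the singular points: 3/2.
At the order-1 pole 3/2 set g(y) = (y - (3/2))*f(y) = (34*y/7 + 19/12)/(y - 5/3)**3.
Simple pole: residue = g(a) at a = 3/2, which is -13410/7.
At the order-3 pole 5/3 set g(y) = (y - (5/3))^3*f(y) = (34*y/7 + 19/12)/(y - 3/2).
Order-3 pole: residue = g''(a)/2; g''(5/3) = 26820/7, so the residue is 13410/7.
List the singular points by increasing real part (a conjugate pair: the negative imaginary part first).

Radius of convergence at 0: 3/2.
At 3/2: a pole of order 1; residue -13410/7.
At 5/3: a pole of order 3; residue 13410/7.


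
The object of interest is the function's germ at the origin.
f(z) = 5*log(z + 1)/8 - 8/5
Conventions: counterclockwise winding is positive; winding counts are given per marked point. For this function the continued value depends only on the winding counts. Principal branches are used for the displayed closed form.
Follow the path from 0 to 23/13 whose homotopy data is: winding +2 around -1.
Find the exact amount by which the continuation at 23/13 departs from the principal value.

Continued minus principal equals (5/2)*pi*i.

The rational part is single-valued and drops out of the difference; each branch term changes only by its own monodromy.
(5/8)*log(1 - z/(-1)): each positive loop around -1 adds 2*pi*i to the log, so winding +2 contributes (5/8)*(2)*2*pi*i = (5/2)*pi*i.
Summing the contributions at z = 23/13 gives (5/2)*pi*i.


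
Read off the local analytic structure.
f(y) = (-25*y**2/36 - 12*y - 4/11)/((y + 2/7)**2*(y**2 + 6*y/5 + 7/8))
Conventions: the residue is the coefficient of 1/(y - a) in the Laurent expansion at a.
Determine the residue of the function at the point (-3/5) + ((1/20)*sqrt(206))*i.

The residue is (155803340/13024881) - ((5511160585/59028760692)*sqrt(206))*i.

The factor y**2 + 6*y/5 + 7/8 splits as (y - a)(y - a') with a = (-3/5) + ((1/20)*sqrt(206))*i, a' = (-3/5) - ((1/20)*sqrt(206))*i. At the order-1 pole a set g(y) = (y - a)*f(y) = [(-25*y**2/36 - 12*y - 4/11)/(y + 2/7)**2] / (y - a').
Simple pole: residue = g(a) at a = (-3/5) + ((1/20)*sqrt(206))*i, which is (155803340/13024881) - ((5511160585/59028760692)*sqrt(206))*i.


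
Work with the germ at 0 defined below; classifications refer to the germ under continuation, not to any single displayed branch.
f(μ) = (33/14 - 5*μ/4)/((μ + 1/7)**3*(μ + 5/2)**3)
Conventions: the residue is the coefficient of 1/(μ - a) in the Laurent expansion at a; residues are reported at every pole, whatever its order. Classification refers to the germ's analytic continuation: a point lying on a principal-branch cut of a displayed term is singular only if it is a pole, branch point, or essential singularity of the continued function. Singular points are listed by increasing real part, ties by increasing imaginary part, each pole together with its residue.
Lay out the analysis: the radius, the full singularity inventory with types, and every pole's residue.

Radius of convergence at 0: 1/7.
At -5/2: a pole of order 3; residue -4312196/13045131.
At -1/7: a pole of order 3; residue 4312196/13045131.

Denominator factor (μ + 1/7)^3: pole of order 3 at -1/7, modulus 1/7.
Denominator factor (μ + 5/2)^3: pole of order 3 at -5/2, modulus 5/2.
The radius of convergence is the smallest modulus among the singular points: 1/7.
At the order-3 pole -5/2 set g(μ) = (μ - (-5/2))^3*f(μ) = (33/14 - 5*μ/4)/(μ + 1/7)**3.
Order-3 pole: residue = g''(a)/2; g''(-5/2) = -8624392/13045131, so the residue is -4312196/13045131.
At the order-3 pole -1/7 set g(μ) = (μ - (-1/7))^3*f(μ) = (33/14 - 5*μ/4)/(μ + 5/2)**3.
Order-3 pole: residue = g''(a)/2; g''(-1/7) = 8624392/13045131, so the residue is 4312196/13045131.
List the singular points by increasing real part (a conjugate pair: the negative imaginary part first).


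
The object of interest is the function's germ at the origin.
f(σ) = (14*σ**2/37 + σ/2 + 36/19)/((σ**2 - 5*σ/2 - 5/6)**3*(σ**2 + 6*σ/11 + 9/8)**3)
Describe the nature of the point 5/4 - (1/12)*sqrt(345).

The denominator factor σ**2 - 5*σ/2 - 5/6 vanishes at 5/4 - (1/12)*sqrt(345) and appears to the power 3; the numerator there equals 67783/16872 - (107/888)*sqrt(345), nonzero, and no other factor vanishes.
Hence a pole whose order is the multiplicity, 3.

The point is a pole of order 3.


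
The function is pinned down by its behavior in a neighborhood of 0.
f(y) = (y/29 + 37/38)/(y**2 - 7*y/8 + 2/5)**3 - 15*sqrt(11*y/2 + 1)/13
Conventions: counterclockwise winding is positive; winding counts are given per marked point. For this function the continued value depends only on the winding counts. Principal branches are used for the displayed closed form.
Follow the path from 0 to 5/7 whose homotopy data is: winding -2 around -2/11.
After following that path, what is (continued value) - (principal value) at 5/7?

The rational part is single-valued and drops out of the difference; each branch term changes only by its own monodromy.
(-15/13)*sqrt(1 - y/(-2/11)): winding -2 is even, the square root returns to the same sheet, contribution 0.
Summing the contributions at y = 5/7 gives 0.

Continued minus principal equals 0.


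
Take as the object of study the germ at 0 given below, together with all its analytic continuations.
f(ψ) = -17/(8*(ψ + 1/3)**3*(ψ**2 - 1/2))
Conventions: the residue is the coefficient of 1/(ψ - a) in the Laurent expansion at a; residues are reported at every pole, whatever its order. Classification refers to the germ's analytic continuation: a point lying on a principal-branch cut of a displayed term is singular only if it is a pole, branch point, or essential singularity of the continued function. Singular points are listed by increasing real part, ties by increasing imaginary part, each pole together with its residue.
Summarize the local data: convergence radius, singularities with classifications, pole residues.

Denominator factor (ψ**2 - 1/2): discriminant 2, real irrational roots (1/2)*sqrt(2) and -(1/2)*sqrt(2); poles of order 1, moduli (1/2)*sqrt(2) and (1/2)*sqrt(2).
Denominator factor (ψ + 1/3)^3: pole of order 3 at -1/3, modulus 1/3.
The radius of convergence is the smallest modulus among the singular points: 1/3.
The factor ψ**2 - 1/2 splits as (ψ - a)(ψ - a') with a = -(1/2)*sqrt(2), a' = (1/2)*sqrt(2). At the order-1 pole a set g(ψ) = (ψ - a)*f(ψ) = [-17/(8*(ψ + 1/3)**3)] / (ψ - a').
Simple pole: residue = g(a) at a = -(1/2)*sqrt(2), which is -20655/1372 - (13311/1372)*sqrt(2).
At the order-3 pole -1/3 set g(ψ) = (ψ - (-1/3))^3*f(ψ) = -17/(8*(ψ**2 - 1/2)).
Order-3 pole: residue = g''(a)/2; g''(-1/3) = 20655/343, so the residue is 20655/686.
The factor ψ**2 - 1/2 splits as (ψ - a)(ψ - a') with a = (1/2)*sqrt(2), a' = -(1/2)*sqrt(2). At the order-1 pole a set g(ψ) = (ψ - a)*f(ψ) = [-17/(8*(ψ + 1/3)**3)] / (ψ - a').
Simple pole: residue = g(a) at a = (1/2)*sqrt(2), which is -20655/1372 + (13311/1372)*sqrt(2).
List the singular points by increasing real part (a conjugate pair: the negative imaginary part first).

Radius of convergence at 0: 1/3.
At -(1/2)*sqrt(2): a pole of order 1; residue -20655/1372 - (13311/1372)*sqrt(2).
At -1/3: a pole of order 3; residue 20655/686.
At (1/2)*sqrt(2): a pole of order 1; residue -20655/1372 + (13311/1372)*sqrt(2).


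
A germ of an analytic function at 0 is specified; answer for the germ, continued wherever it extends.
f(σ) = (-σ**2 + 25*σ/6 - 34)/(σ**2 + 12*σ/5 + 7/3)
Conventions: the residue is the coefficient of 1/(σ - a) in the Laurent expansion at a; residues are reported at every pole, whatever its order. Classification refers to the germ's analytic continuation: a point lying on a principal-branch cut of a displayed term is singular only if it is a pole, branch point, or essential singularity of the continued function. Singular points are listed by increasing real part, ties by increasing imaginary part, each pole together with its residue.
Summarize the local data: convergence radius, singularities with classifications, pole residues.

Radius of convergence at 0: (1/3)*sqrt(21).
At (-6/5) - ((1/15)*sqrt(201))*i: a pole of order 1; residue (197/60) - ((1483/1005)*sqrt(201))*i.
At (-6/5) + ((1/15)*sqrt(201))*i: a pole of order 1; residue (197/60) + ((1483/1005)*sqrt(201))*i.

Denominator factor (σ**2 + 12*σ/5 + 7/3): discriminant -268/75, complex-conjugate roots (-6/5) + ((1/15)*sqrt(201))*i and (-6/5) - ((1/15)*sqrt(201))*i; poles of order 1, moduli (1/3)*sqrt(21) and (1/3)*sqrt(21).
The radius of convergence is the smallest modulus among the singular points: (1/3)*sqrt(21).
The factor σ**2 + 12*σ/5 + 7/3 splits as (σ - a)(σ - a') with a = (-6/5) - ((1/15)*sqrt(201))*i, a' = (-6/5) + ((1/15)*sqrt(201))*i. At the order-1 pole a set g(σ) = (σ - a)*f(σ) = [-σ**2 + 25*σ/6 - 34] / (σ - a').
Simple pole: residue = g(a) at a = (-6/5) - ((1/15)*sqrt(201))*i, which is (197/60) - ((1483/1005)*sqrt(201))*i.
The factor σ**2 + 12*σ/5 + 7/3 splits as (σ - a)(σ - a') with a = (-6/5) + ((1/15)*sqrt(201))*i, a' = (-6/5) - ((1/15)*sqrt(201))*i. At the order-1 pole a set g(σ) = (σ - a)*f(σ) = [-σ**2 + 25*σ/6 - 34] / (σ - a').
Simple pole: residue = g(a) at a = (-6/5) + ((1/15)*sqrt(201))*i, which is (197/60) + ((1483/1005)*sqrt(201))*i.
List the singular points by increasing real part (a conjugate pair: the negative imaginary part first).


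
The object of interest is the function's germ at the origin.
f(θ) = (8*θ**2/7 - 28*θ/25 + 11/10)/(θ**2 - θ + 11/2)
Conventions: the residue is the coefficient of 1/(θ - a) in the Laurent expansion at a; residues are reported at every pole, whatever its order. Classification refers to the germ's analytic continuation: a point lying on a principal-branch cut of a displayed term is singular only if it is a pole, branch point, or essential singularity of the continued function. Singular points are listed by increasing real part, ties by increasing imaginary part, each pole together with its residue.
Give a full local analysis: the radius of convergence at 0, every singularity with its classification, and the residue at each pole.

Denominator factor (θ**2 - θ + 11/2): discriminant -21, complex-conjugate roots (1/2) + ((1/2)*sqrt(21))*i and (1/2) - ((1/2)*sqrt(21))*i; poles of order 1, moduli (1/2)*sqrt(22) and (1/2)*sqrt(22).
The radius of convergence is the smallest modulus among the singular points: (1/2)*sqrt(22).
The factor θ**2 - θ + 11/2 splits as (θ - a)(θ - a') with a = (1/2) - ((1/2)*sqrt(21))*i, a' = (1/2) + ((1/2)*sqrt(21))*i. At the order-1 pole a set g(θ) = (θ - a)*f(θ) = [8*θ**2/7 - 28*θ/25 + 11/10] / (θ - a').
Simple pole: residue = g(a) at a = (1/2) - ((1/2)*sqrt(21))*i, which is (2/175) - ((1811/7350)*sqrt(21))*i.
The factor θ**2 - θ + 11/2 splits as (θ - a)(θ - a') with a = (1/2) + ((1/2)*sqrt(21))*i, a' = (1/2) - ((1/2)*sqrt(21))*i. At the order-1 pole a set g(θ) = (θ - a)*f(θ) = [8*θ**2/7 - 28*θ/25 + 11/10] / (θ - a').
Simple pole: residue = g(a) at a = (1/2) + ((1/2)*sqrt(21))*i, which is (2/175) + ((1811/7350)*sqrt(21))*i.
List the singular points by increasing real part (a conjugate pair: the negative imaginary part first).

Radius of convergence at 0: (1/2)*sqrt(22).
At (1/2) - ((1/2)*sqrt(21))*i: a pole of order 1; residue (2/175) - ((1811/7350)*sqrt(21))*i.
At (1/2) + ((1/2)*sqrt(21))*i: a pole of order 1; residue (2/175) + ((1811/7350)*sqrt(21))*i.


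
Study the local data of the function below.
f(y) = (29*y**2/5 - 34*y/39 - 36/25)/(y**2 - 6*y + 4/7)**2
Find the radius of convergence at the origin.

Denominator factor (y**2 - 6*y + 4/7)^2: discriminant 236/7, real irrational roots 3 + (1/7)*sqrt(413) and 3 - (1/7)*sqrt(413); poles of order 2, moduli 3 + (1/7)*sqrt(413) and 3 - (1/7)*sqrt(413).
The radius of convergence is the smallest modulus among the singular points: 3 - (1/7)*sqrt(413).

The radius of convergence is 3 - (1/7)*sqrt(413).


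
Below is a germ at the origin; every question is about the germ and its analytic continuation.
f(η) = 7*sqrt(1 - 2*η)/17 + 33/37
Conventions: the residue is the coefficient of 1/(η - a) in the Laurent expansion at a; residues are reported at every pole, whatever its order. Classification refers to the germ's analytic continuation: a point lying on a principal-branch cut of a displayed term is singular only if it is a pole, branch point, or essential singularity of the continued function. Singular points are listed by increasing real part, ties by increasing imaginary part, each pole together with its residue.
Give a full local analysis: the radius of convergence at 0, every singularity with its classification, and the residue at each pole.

Branch term (7/17)*sqrt(1 - η/(1/2)): its argument vanishes at η = 1/2, a square-root branch point, modulus 1/2.
The radius of convergence is the smallest modulus among the singular points: 1/2.

Radius of convergence at 0: 1/2.
At 1/2: an algebraic (square-root) branch point.


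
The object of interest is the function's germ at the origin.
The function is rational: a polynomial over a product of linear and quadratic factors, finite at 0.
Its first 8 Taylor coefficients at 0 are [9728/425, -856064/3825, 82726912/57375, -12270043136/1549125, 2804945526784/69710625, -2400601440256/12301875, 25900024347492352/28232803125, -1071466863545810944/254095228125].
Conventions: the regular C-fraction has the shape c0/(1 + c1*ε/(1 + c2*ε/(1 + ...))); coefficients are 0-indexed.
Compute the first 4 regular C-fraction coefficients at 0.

The regular C-fraction coefficients are [9728/425, 88/9, -1651/495, 1498201/817245].

Taylor coefficients (read off): a_0 = 9728/425, a_1 = -856064/3825, a_2 = 82726912/57375, a_3 = -12270043136/1549125.
c0 = a_0 = 9728/425. Peel one level at a time: if S = 1 + c*ε/S' with S'(0) = 1, then c is the ε-coefficient of S and S' = c*ε/(S - 1).
S_1 = c0/f = 1 + (88/9)*ε + (13208/405)*ε^2 + ...; c1 = 88/9.
S_2 = c1*ε/(S_1 - 1) = 1 + (-1651/495)*ε + (1498201/245025)*ε^2 + ...; c2 = -1651/495.
S_3 = c2*ε/(S_2 - 1) = 1 + (1498201/817245)*ε + ...; c3 = 1498201/817245.


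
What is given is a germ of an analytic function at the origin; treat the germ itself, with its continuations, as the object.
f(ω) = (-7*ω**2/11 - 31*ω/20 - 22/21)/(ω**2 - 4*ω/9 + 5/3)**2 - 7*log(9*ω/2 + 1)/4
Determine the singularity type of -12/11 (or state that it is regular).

The point is a regular point.

Denominator factors: ω**2 - 4*ω/9 + 5/3 = 1213/363 at ω = -12/11 — none vanishes.
Branch term log(1 - ω/(-2/9)): argument at -12/11 is -43/11, nonzero, so -12/11 is not its branch point (a point on a principal cut is still regular for the continued germ).
So the germ continues analytically to -12/11.


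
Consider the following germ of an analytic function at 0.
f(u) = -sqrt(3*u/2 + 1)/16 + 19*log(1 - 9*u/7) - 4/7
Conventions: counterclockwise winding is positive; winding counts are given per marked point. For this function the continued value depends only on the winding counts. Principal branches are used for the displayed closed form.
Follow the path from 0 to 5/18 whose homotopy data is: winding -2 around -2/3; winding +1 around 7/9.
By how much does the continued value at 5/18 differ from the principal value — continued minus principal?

The rational part is single-valued and drops out of the difference; each branch term changes only by its own monodromy.
(19)*log(1 - u/(7/9)): each positive loop around 7/9 adds 2*pi*i to the log, so winding +1 contributes (19)*(1)*2*pi*i = (38)*pi*i.
(-1/16)*sqrt(1 - u/(-2/3)): winding -2 is even, the square root returns to the same sheet, contribution 0.
Summing the contributions at u = 5/18 gives (38)*pi*i.

Continued minus principal equals (38)*pi*i.


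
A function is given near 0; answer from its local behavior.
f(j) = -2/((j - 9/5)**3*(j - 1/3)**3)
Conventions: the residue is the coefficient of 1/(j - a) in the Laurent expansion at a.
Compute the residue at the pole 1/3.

At the order-3 pole 1/3 set g(j) = (j - (1/3))^3*f(j) = -2/(j - 9/5)**3.
Order-3 pole: residue = g''(a)/2; g''(1/3) = 2278125/644204, so the residue is 2278125/1288408.

The residue is 2278125/1288408.


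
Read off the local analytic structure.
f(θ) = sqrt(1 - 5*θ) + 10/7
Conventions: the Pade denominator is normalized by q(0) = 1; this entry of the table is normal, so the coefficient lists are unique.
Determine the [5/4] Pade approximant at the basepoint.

The Pade approximant has numerator coefficients [17/7, -375/14, 1625/16, -34375/224, 140625/1792, -3125/512]; denominator coefficients [1, -10, 525/16, -625/16, 3125/256].

Taylor coefficients needed (expand at 0): a_0 = 17/7, a_1 = -5/2, a_2 = -25/8, a_3 = -125/16, a_4 = -3125/128, a_5 = -21875/256, a_6 = -328125/1024, a_7 = -2578125/2048, a_8 = -167578125/32768, a_9 = -1396484375/65536.
Write the denominator as Q(θ) = 1 + q1*θ + q2*θ^2 + q3*θ^3 + q4*θ^4. Requiring Q*f - P = O(θ^10) with deg P <= 5 kills the coefficients of θ^6..θ^9 in Q*f:
  θ^6: a_6 + q1*a_5 + q2*a_4 + q3*a_3 + q4*a_2 = 0, i.e. -328125/1024 + (-21875/256)*q1 + (-3125/128)*q2 + (-125/16)*q3 + (-25/8)*q4 = 0.
  θ^7: a_7 + q1*a_6 + q2*a_5 + q3*a_4 + q4*a_3 = 0, i.e. -2578125/2048 + (-328125/1024)*q1 + (-21875/256)*q2 + (-3125/128)*q3 + (-125/16)*q4 = 0.
  θ^8: a_8 + q1*a_7 + q2*a_6 + q3*a_5 + q4*a_4 = 0, i.e. -167578125/32768 + (-2578125/2048)*q1 + (-328125/1024)*q2 + (-21875/256)*q3 + (-3125/128)*q4 = 0.
  θ^9: a_9 + q1*a_8 + q2*a_7 + q3*a_6 + q4*a_5 = 0, i.e. -1396484375/65536 + (-167578125/32768)*q1 + (-2578125/2048)*q2 + (-328125/1024)*q3 + (-21875/256)*q4 = 0.
Solving this linear system: q1 = -10, q2 = 525/16, q3 = -625/16, q4 = 3125/256.
The numerator is Q*f truncated at degree 5: P0 = a_0 = 17/7; P1 = a_1 + q1*a_0 = -375/14; P2 = a_2 + q1*a_1 + q2*a_0 = 1625/16; P3 = a_3 + q1*a_2 + q2*a_1 + q3*a_0 = -34375/224; P4 = a_4 + q1*a_3 + q2*a_2 + q3*a_1 + q4*a_0 = 140625/1792; P5 = a_5 + q1*a_4 + q2*a_3 + q3*a_2 + q4*a_1 = -3125/512.


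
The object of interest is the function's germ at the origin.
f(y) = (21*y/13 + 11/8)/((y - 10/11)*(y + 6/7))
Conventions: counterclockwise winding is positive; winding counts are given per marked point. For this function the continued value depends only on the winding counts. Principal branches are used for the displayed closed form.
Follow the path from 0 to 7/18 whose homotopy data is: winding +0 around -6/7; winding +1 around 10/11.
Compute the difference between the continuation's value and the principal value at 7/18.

Continued minus principal equals 0.

The function is rational, hence single-valued: continuing it around any pole returns the same value, so the difference is 0.


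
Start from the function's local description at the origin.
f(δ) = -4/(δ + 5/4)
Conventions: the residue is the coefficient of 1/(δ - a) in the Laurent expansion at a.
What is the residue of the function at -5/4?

At the order-1 pole -5/4 set g(δ) = (δ - (-5/4))*f(δ) = -4.
Simple pole: residue = g(a) at a = -5/4, which is -4.

The residue is -4.


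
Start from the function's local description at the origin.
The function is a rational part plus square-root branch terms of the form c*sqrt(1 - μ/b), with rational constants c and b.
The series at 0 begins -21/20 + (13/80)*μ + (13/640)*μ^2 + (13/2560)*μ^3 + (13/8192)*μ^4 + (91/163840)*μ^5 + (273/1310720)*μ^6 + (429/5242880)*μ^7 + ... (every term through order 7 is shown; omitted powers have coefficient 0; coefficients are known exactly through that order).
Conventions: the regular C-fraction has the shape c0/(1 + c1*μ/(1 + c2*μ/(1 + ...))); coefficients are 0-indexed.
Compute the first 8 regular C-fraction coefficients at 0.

The regular C-fraction coefficients are [-21/20, 13/84, -47/168, -21/376, -73/376, -47/584, -99/584, -73/792].

Taylor coefficients (read off): a_0 = -21/20, a_1 = 13/80, a_2 = 13/640, a_3 = 13/2560, a_4 = 13/8192, a_5 = 91/163840, a_6 = 273/1310720, a_7 = 429/5242880.
c0 = a_0 = -21/20. Peel one level at a time: if S = 1 + c*μ/S' with S'(0) = 1, then c is the μ-coefficient of S and S' = c*μ/(S - 1).
S_1 = c0/f = 1 + (13/84)*μ + (611/14112)*μ^2 + ...; c1 = 13/84.
S_2 = c1*μ/(S_1 - 1) = 1 + (-47/168)*μ + (-1/64)*μ^2 + ...; c2 = -47/168.
S_3 = c2*μ/(S_2 - 1) = 1 + (-21/376)*μ + (-1533/141376)*μ^2 + ...; c3 = -21/376.
S_4 = c3*μ/(S_3 - 1) = 1 + (-73/376)*μ + (-1/64)*μ^2 + ...; c4 = -73/376.
S_5 = c4*μ/(S_4 - 1) = 1 + (-47/584)*μ + (-4653/341056)*μ^2 + ...; c5 = -47/584.
S_6 = c5*μ/(S_5 - 1) = 1 + (-99/584)*μ + (-1/64)*μ^2 + ...; c6 = -99/584.
S_7 = c6*μ/(S_6 - 1) = 1 + (-73/792)*μ + ...; c7 = -73/792.


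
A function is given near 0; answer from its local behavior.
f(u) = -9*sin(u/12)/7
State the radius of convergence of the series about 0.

The factor -sin(u/12) is entire and contributes no finite singular point.
The polynomial part has no poles.
No finite singular points: the Taylor series at 0 converges everywhere.

The radius of convergence is infinite.


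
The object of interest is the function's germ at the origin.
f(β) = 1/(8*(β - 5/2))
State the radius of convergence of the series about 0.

The radius of convergence is 5/2.

Denominator factor (β - 5/2): pole of order 1 at 5/2, modulus 5/2.
The radius of convergence is the smallest modulus among the singular points: 5/2.


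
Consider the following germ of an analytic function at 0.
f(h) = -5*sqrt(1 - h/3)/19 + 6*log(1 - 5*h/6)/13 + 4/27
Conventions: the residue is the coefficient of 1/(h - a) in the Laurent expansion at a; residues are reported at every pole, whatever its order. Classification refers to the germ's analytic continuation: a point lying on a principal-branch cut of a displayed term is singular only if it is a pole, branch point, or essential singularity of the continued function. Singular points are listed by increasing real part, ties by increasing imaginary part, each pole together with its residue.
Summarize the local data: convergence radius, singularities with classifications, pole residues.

Branch term (6/13)*log(1 - h/(6/5)): its argument vanishes at h = 6/5, a logarithmic branch point, modulus 6/5.
Branch term (-5/19)*sqrt(1 - h/(3)): its argument vanishes at h = 3, a square-root branch point, modulus 3.
The radius of convergence is the smallest modulus among the singular points: 6/5.
List the singular points by increasing real part (a conjugate pair: the negative imaginary part first).

Radius of convergence at 0: 6/5.
At 6/5: a logarithmic branch point.
At 3: an algebraic (square-root) branch point.


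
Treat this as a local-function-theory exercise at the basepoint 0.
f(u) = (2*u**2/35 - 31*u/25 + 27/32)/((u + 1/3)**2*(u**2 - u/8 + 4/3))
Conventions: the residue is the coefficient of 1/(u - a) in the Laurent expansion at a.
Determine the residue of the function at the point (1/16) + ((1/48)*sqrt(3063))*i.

The factor u**2 - u/8 + 4/3 splits as (u - a)(u - a') with a = (1/16) + ((1/48)*sqrt(3063))*i, a' = (1/16) - ((1/48)*sqrt(3063))*i. At the order-1 pole a set g(u) = (u - a)*f(u) = [(2*u**2/35 - 31*u/25 + 27/32)/(u + 1/3)**2] / (u - a').
Simple pole: residue = g(a) at a = (1/16) + ((1/48)*sqrt(3063))*i, which is (3262923/16028600) + ((122352843/16365200600)*sqrt(3063))*i.

The residue is (3262923/16028600) + ((122352843/16365200600)*sqrt(3063))*i.


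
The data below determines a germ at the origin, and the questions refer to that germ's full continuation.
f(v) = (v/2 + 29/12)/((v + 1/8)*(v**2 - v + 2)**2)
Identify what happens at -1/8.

The denominator factor v + 1/8 vanishes at -1/8 and appears to the power 1; the numerator there equals 113/48, nonzero, and no other factor vanishes.
Hence a pole whose order is the multiplicity, 1.

The point is a pole of order 1.
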